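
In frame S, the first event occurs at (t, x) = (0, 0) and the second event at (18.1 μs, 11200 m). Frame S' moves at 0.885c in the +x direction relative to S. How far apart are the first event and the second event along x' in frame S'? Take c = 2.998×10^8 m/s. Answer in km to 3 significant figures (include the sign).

Δx' ≈ 13.7 km

γ = 1/√(1 − 0.885²) = 2.1478
Δx' = γ(Δx − vΔt) = 2.1478 × (11200 m − 0.885×(2.998×10^8 m/s)×18.1×10^-6 s)
= 2.1478 × (6397.7 m) = 13.7 km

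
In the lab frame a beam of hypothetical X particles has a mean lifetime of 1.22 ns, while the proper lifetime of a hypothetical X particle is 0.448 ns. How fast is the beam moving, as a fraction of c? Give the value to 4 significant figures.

γ = Δt/τ₀ = 1.22/0.448 = 2.72321
β = √(1 − 1/γ²) = √(1 − 1/2.72321²) = 0.9301

β ≈ 0.9301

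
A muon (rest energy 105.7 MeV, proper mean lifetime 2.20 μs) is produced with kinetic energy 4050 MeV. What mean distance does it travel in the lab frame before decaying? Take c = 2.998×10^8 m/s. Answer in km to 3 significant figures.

γ = 1 + K/(m₀c²) = 1 + 4050/105.7 = 39.316
β = √(1 − 1/γ²) = 0.99968
Dilated lifetime: γτ₀ = 39.316 × 2.20 μs = 86.495 μs
d = βc·γτ₀ = 0.99968 × (2.998×10^8 m/s) × 8.6495×10^-5 s = 25.9 km

d ≈ 25.9 km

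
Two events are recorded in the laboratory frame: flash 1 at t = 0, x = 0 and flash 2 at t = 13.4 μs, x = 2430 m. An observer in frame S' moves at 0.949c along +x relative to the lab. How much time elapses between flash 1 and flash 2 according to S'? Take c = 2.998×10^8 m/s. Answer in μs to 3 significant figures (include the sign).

Δt' ≈ 18.1 μs

γ = 1/√(1 − 0.949²) = 3.1718
Δt' = γ(Δt − vΔx/c²) = 3.1718 × (13.4 μs − 0.949×2430 m / (2.998×10^8 m/s))
= 3.1718 × (5.7080 μs) = 18.1 μs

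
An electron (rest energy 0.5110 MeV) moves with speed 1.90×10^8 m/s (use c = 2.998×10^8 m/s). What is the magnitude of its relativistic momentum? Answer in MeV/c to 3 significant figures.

p ≈ 0.419 MeV/c

β = v/c = 1.90×10^8 / 2.998×10^8 = 0.63376
γ = 1/√(1 − 0.63376²) = 1.2928
p = γβm₀c = 1.2928 × 0.63376 × 0.5110 MeV/c = 0.419 MeV/c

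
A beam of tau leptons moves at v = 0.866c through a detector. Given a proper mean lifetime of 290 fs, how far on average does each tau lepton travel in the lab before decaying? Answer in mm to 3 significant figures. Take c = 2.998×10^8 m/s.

d ≈ 0.151 mm

γ = 1/√(1 − 0.866²) = 1.9998
Dilated lifetime: Δt = γτ₀ = 1.9998 × 290 fs = 579.95 fs
d = vΔt = 0.866c × 579.95 fs = 2.5963×10^8 m/s × 5.7995×10^-13 s = 0.151 mm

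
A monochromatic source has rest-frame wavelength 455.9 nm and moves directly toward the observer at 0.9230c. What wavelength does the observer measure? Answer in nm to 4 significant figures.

λ_obs ≈ 91.23 nm

Relativistic Doppler: λ_obs = λ_src √((1−β)/(1+β))
= 455.9 × √(0.0770000/1.92300) = 455.9 × 0.200104 = 91.23 nm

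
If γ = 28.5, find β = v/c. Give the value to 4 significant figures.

β ≈ 0.9994

β = √(1 − 1/γ²) = √(1 − 1/28.5²) = √(0.998769) = 0.9994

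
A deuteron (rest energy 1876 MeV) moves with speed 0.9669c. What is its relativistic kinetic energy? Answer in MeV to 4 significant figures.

γ = 1/√(1 − 0.9669²) = 3.91918
K = (γ − 1)m₀c² = (3.91918 − 1) × 1876 MeV = 2.91918 × 1876 MeV = 5476 MeV

K ≈ 5476 MeV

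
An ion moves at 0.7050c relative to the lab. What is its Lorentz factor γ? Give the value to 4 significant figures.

γ ≈ 1.410

γ = 1/√(1 − β²) = 1/√(1 − 0.7050²) = 1/√(0.502975) = 1.410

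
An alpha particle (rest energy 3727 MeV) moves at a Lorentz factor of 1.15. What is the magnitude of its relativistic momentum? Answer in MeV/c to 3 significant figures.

β = √(1 − 1/γ²) = √(1 − 1/1.15²) = 0.49382
p = γβm₀c = 1.15 × 0.49382 × 3727 MeV/c = 2120 MeV/c

p ≈ 2120 MeV/c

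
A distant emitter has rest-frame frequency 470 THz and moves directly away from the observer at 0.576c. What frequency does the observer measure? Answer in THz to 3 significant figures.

f_obs ≈ 244 THz

Relativistic Doppler: f_obs = f_src √((1−β)/(1+β))
= 470 × √(0.42400/1.5760) = 470 × 0.51869 = 244 THz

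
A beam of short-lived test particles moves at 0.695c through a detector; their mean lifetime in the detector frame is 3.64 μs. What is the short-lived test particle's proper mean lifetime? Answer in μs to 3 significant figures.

τ₀ ≈ 2.62 μs

γ = 1/√(1 − 0.695²) = 1.3908
Proper time: τ₀ = Δt/γ = 3.64/1.3908 = 2.62 μs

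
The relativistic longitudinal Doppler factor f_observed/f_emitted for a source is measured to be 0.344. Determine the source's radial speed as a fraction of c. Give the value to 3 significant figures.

β ≈ 0.788

f_obs/f_src = √((1−β)/(1+β)) = 0.344  ⇒  (1−β)/(1+β) = 0.11834
β = |1 − D²|/(1 + D²) = |1 − 0.11834|/(1 + 0.11834) = 0.788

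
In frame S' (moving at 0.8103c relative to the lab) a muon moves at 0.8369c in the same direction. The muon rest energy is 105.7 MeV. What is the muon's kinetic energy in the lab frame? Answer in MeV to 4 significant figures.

u_lab = (0.8369 + 0.8103)/(1 + 0.8369×0.8103) = 0.9815629
γ = 1/√(1 − 0.9815629²) = 5.23178
K = (γ − 1)m₀c² = (5.23178 − 1) × 105.7 = 4.23178 × 105.7 = 447.3 MeV

K ≈ 447.3 MeV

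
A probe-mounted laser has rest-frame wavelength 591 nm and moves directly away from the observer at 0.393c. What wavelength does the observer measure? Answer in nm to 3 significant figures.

Relativistic Doppler: λ_obs = λ_src √((1+β)/(1−β))
= 591 × √(1.3930/0.60700) = 591 × 1.5149 = 895 nm

λ_obs ≈ 895 nm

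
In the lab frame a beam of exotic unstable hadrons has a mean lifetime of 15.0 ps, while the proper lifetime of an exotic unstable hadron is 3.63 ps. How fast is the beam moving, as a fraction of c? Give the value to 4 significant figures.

γ = Δt/τ₀ = 15.0/3.63 = 4.13223
β = √(1 − 1/γ²) = √(1 − 1/4.13223²) = 0.9703

β ≈ 0.9703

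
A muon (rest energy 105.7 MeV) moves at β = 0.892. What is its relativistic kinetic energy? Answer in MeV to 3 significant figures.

γ = 1/√(1 − 0.892²) = 2.2122
K = (γ − 1)m₀c² = (2.2122 − 1) × 105.7 MeV = 1.2122 × 105.7 MeV = 128 MeV

K ≈ 128 MeV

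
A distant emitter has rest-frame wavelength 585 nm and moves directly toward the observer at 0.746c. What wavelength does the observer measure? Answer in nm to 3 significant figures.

Relativistic Doppler: λ_obs = λ_src √((1−β)/(1+β))
= 585 × √(0.25400/1.7460) = 585 × 0.38141 = 223 nm

λ_obs ≈ 223 nm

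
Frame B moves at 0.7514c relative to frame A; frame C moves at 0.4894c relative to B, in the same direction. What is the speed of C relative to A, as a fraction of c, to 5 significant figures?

u ≈ 0.90719c

Compose boost 2: (0.4894 + 0.7514)/(1 + 0.4894×0.7514) = 1.2408/1.367735 = 0.90719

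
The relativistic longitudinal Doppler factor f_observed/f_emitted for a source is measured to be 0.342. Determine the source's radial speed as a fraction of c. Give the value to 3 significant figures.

f_obs/f_src = √((1−β)/(1+β)) = 0.342  ⇒  (1−β)/(1+β) = 0.11696
β = |1 − D²|/(1 + D²) = |1 − 0.11696|/(1 + 0.11696) = 0.791

β ≈ 0.791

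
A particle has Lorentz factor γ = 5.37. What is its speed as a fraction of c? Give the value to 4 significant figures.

β ≈ 0.9825

β = √(1 − 1/γ²) = √(1 − 1/5.37²) = √(0.965322) = 0.9825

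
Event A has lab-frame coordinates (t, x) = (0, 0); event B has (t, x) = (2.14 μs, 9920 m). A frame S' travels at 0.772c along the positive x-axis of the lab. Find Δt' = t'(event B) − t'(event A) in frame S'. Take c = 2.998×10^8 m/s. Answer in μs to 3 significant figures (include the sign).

γ = 1/√(1 − 0.772²) = 1.5733
Δt' = γ(Δt − vΔx/c²) = 1.5733 × (2.14 μs − 0.772×9920 m / (2.998×10^8 m/s))
= 1.5733 × (-23.404 μs) = -36.8 μs

Δt' ≈ -36.8 μs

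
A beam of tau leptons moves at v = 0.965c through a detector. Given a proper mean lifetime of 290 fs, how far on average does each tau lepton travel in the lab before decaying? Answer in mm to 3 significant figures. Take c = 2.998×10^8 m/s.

γ = 1/√(1 − 0.965²) = 3.8132
Dilated lifetime: Δt = γτ₀ = 3.8132 × 290 fs = 1105.8 fs
d = vΔt = 0.965c × 1105.8 fs = 2.8931×10^8 m/s × 1.1058×10^-12 s = 0.320 mm

d ≈ 0.320 mm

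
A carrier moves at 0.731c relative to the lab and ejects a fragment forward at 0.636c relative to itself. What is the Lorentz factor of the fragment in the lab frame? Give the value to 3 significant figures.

u_lab = (0.636 + 0.731)/(1 + 0.636×0.731) = 1.367/1.46492 = 0.933159
γ = 1/√(1 − 0.933159²) = 2.78

γ ≈ 2.78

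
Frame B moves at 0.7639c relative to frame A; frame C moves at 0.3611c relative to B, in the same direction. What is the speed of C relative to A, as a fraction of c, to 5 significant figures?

Compose boost 2: (0.3611 + 0.7639)/(1 + 0.3611×0.7639) = 1.1250/1.275844 = 0.88177

u ≈ 0.88177c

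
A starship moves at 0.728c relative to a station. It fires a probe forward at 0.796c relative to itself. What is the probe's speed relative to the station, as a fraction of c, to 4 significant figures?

Relativistic velocity addition: u = (u' + v)/(1 + u'v/c²)
= (0.796 + 0.728)/(1 + 0.796×0.728) = 1.524/1.57949 = 0.9649

u ≈ 0.9649c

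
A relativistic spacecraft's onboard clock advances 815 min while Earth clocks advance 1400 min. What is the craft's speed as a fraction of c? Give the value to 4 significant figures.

β ≈ 0.8131

γ = Δt/τ₀ = 1400/815 = 1.71779
β = √(1 − 1/γ²) = √(1 − 1/1.71779²) = 0.8131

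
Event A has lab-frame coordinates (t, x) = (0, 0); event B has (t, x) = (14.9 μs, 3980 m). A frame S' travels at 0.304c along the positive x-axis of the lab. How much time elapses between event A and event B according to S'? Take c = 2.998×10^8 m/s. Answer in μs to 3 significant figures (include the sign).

γ = 1/√(1 − 0.304²) = 1.0497
Δt' = γ(Δt − vΔx/c²) = 1.0497 × (14.9 μs − 0.304×3980 m / (2.998×10^8 m/s))
= 1.0497 × (10.864 μs) = 11.4 μs

Δt' ≈ 11.4 μs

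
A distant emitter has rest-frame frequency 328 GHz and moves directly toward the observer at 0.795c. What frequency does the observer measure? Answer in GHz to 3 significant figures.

f_obs ≈ 971 GHz

Relativistic Doppler: f_obs = f_src √((1+β)/(1−β))
= 328 × √(1.7950/0.20500) = 328 × 2.9591 = 971 GHz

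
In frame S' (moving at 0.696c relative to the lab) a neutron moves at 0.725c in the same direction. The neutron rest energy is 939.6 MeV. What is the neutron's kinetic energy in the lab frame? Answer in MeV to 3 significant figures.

u_lab = (0.725 + 0.696)/(1 + 0.725×0.696) = 0.944437
γ = 1/√(1 − 0.944437²) = 3.0424
K = (γ − 1)m₀c² = (3.0424 − 1) × 939.6 = 2.0424 × 939.6 = 1920 MeV

K ≈ 1920 MeV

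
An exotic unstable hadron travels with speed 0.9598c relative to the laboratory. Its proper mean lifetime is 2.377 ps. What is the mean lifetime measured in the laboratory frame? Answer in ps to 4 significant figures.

Δt ≈ 8.469 ps

γ = 1/√(1 − 0.9598²) = 3.56272
Time dilation: Δt = γτ₀ = 3.56272 × 2.377 ps = 8.469 ps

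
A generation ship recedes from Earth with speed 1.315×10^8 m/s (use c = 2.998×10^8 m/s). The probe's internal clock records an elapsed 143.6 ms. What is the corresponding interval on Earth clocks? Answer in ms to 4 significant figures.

β = v/c = 1.315×10^8 / 2.998×10^8 = 0.438626
γ = 1/√(1 − 0.438626²) = 1.11276
Time dilation: Δt = γτ₀ = 1.11276 × 143.6 ms = 159.8 ms

Δt ≈ 159.8 ms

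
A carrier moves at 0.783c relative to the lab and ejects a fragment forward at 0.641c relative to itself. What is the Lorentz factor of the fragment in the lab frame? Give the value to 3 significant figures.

γ ≈ 3.15

u_lab = (0.641 + 0.783)/(1 + 0.641×0.783) = 1.424/1.50190 = 0.948130
γ = 1/√(1 − 0.948130²) = 3.15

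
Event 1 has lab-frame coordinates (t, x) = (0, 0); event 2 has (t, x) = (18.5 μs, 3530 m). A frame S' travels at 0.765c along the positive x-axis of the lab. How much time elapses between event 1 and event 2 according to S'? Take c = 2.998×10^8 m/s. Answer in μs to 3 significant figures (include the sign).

γ = 1/√(1 − 0.765²) = 1.5527
Δt' = γ(Δt − vΔx/c²) = 1.5527 × (18.5 μs − 0.765×3530 m / (2.998×10^8 m/s))
= 1.5527 × (9.4925 μs) = 14.7 μs

Δt' ≈ 14.7 μs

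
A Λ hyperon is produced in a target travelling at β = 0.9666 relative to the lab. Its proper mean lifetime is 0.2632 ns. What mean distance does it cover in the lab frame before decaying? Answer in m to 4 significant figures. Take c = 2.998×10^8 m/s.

d ≈ 0.2976 m

γ = 1/√(1 − 0.9666²) = 3.90183
Dilated lifetime: Δt = γτ₀ = 3.90183 × 0.2632 ns = 1.02696 ns
d = vΔt = 0.9666c × 1.02696 ns = 2.89787×10^8 m/s × 1.02696×10^-9 s = 0.2976 m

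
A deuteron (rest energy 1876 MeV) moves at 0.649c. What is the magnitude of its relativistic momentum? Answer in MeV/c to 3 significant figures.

γ = 1/√(1 − 0.649²) = 1.3144
p = γβm₀c = 1.3144 × 0.649 × 1876 MeV/c = 1600 MeV/c

p ≈ 1600 MeV/c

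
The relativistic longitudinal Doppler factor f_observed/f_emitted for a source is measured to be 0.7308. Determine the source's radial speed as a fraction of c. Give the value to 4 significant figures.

β ≈ 0.3037

f_obs/f_src = √((1−β)/(1+β)) = 0.7308  ⇒  (1−β)/(1+β) = 0.534069
β = |1 − D²|/(1 + D²) = |1 − 0.534069|/(1 + 0.534069) = 0.3037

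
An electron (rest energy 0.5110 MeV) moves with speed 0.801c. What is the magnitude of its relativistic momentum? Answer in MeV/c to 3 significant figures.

γ = 1/√(1 − 0.801²) = 1.6704
p = γβm₀c = 1.6704 × 0.801 × 0.5110 MeV/c = 0.684 MeV/c

p ≈ 0.684 MeV/c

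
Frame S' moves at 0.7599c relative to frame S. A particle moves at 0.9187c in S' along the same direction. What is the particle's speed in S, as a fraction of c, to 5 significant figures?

u ≈ 0.98850c

Relativistic velocity addition: u = (u' + v)/(1 + u'v/c²)
= (0.9187 + 0.7599)/(1 + 0.9187×0.7599) = 1.6786/1.698120 = 0.98850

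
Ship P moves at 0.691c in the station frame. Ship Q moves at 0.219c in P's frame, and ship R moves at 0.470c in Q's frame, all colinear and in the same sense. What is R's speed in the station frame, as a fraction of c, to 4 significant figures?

Compose boost 2: (0.219 + 0.691)/(1 + 0.219×0.691) = 0.9100/1.15133 = 0.790391
Compose boost 3: (0.470 + 0.790391)/(1 + 0.470×0.790391) = 1.26039/1.37148 = 0.9190

u ≈ 0.9190c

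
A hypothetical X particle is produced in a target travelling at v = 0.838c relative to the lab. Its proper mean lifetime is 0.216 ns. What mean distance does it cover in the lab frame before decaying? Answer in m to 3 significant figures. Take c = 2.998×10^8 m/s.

γ = 1/√(1 − 0.838²) = 1.8326
Dilated lifetime: Δt = γτ₀ = 1.8326 × 0.216 ns = 0.39584 ns
d = vΔt = 0.838c × 0.39584 ns = 2.5123×10^8 m/s × 3.9584×10^-10 s = 0.0994 m

d ≈ 0.0994 m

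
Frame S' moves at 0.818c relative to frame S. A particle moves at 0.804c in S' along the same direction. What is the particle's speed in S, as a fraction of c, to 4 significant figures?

Relativistic velocity addition: u = (u' + v)/(1 + u'v/c²)
= (0.804 + 0.818)/(1 + 0.804×0.818) = 1.622/1.65767 = 0.9785

u ≈ 0.9785c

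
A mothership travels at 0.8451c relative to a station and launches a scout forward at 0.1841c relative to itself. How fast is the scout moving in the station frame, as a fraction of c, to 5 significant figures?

Compose boost 2: (0.1841 + 0.8451)/(1 + 0.1841×0.8451) = 1.0292/1.155583 = 0.89063

u ≈ 0.89063c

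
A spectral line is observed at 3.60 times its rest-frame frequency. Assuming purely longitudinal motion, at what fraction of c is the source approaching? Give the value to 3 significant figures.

f_obs/f_src = √((1+β)/(1−β)) = 3.60  ⇒  (1+β)/(1−β) = 12.960
β = |1 − D²|/(1 + D²) = |1 − 12.960|/(1 + 12.960) = 0.857

β ≈ 0.857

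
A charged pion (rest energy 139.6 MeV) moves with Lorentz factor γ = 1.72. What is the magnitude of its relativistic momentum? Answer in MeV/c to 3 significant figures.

β = √(1 − 1/γ²) = √(1 − 1/1.72²) = 0.81362
p = γβm₀c = 1.72 × 0.81362 × 139.6 MeV/c = 195 MeV/c

p ≈ 195 MeV/c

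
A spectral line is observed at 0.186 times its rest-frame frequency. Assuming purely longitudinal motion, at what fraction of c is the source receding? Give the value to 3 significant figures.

f_obs/f_src = √((1−β)/(1+β)) = 0.186  ⇒  (1−β)/(1+β) = 0.034596
β = |1 − D²|/(1 + D²) = |1 − 0.034596|/(1 + 0.034596) = 0.933

β ≈ 0.933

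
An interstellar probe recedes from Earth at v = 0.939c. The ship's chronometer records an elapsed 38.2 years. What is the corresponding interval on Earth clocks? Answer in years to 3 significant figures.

γ = 1/√(1 − 0.939²) = 2.9077
Time dilation: Δt = γτ₀ = 2.9077 × 38.2 years = 111 years

Δt ≈ 111 years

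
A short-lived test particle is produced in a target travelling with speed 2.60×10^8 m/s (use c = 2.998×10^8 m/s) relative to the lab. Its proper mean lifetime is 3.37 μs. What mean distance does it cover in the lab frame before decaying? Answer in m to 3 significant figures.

d ≈ 1760 m

β = v/c = 2.60×10^8 / 2.998×10^8 = 0.86724
γ = 1/√(1 − 0.86724²) = 2.0085
Dilated lifetime: Δt = γτ₀ = 2.0085 × 3.37 μs = 6.7687 μs
d = vΔt = 0.86724c × 6.7687 μs = 2.6000×10^8 m/s × 6.7687×10^-6 s = 1760 m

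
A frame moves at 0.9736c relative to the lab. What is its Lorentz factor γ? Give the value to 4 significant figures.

γ = 1/√(1 − β²) = 1/√(1 − 0.9736²) = 1/√(0.0521030) = 4.381

γ ≈ 4.381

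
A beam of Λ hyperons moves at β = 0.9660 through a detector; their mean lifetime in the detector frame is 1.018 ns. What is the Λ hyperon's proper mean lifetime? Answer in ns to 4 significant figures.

τ₀ ≈ 0.2632 ns

γ = 1/√(1 − 0.9660²) = 3.86784
Proper time: τ₀ = Δt/γ = 1.018/3.86784 = 0.2632 ns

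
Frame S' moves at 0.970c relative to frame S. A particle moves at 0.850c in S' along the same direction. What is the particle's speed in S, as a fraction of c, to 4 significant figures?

u ≈ 0.9975c

Relativistic velocity addition: u = (u' + v)/(1 + u'v/c²)
= (0.850 + 0.970)/(1 + 0.850×0.970) = 1.820/1.82450 = 0.9975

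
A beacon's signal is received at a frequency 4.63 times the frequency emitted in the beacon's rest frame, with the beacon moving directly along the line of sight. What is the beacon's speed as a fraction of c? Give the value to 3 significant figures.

f_obs/f_src = √((1+β)/(1−β)) = 4.63  ⇒  (1+β)/(1−β) = 21.437
β = |1 − D²|/(1 + D²) = |1 − 21.437|/(1 + 21.437) = 0.911

β ≈ 0.911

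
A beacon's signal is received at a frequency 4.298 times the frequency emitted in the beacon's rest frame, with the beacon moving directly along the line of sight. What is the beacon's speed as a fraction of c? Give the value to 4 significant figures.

f_obs/f_src = √((1+β)/(1−β)) = 4.298  ⇒  (1+β)/(1−β) = 18.4728
β = |1 − D²|/(1 + D²) = |1 − 18.4728|/(1 + 18.4728) = 0.8973

β ≈ 0.8973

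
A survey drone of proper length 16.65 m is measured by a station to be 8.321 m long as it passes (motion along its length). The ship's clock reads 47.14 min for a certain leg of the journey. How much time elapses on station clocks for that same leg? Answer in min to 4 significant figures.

Δt ≈ 94.33 min

Length contraction ⇒ γ = L₀/L = 16.65/8.321 = 2.00096
Time dilation: Δt = γτ₀ = 2.00096 × 47.14 min = 94.33 min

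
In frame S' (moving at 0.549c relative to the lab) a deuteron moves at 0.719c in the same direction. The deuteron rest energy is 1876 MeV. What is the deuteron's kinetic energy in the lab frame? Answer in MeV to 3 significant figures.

K ≈ 2630 MeV

u_lab = (0.719 + 0.549)/(1 + 0.719×0.549) = 0.909136
γ = 1/√(1 − 0.909136²) = 2.4010
K = (γ − 1)m₀c² = (2.4010 − 1) × 1876 = 1.4010 × 1876 = 2630 MeV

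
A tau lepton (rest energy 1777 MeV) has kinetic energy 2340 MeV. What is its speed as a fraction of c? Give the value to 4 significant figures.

γ = 1 + K/(m₀c²) = 1 + 2340/1777 = 2.31683
β = √(1 − 1/γ²) = 0.9021

β ≈ 0.9021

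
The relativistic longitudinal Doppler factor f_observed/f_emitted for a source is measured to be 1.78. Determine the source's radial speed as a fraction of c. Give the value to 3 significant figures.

f_obs/f_src = √((1+β)/(1−β)) = 1.78  ⇒  (1+β)/(1−β) = 3.1684
β = |1 − D²|/(1 + D²) = |1 − 3.1684|/(1 + 3.1684) = 0.520

β ≈ 0.520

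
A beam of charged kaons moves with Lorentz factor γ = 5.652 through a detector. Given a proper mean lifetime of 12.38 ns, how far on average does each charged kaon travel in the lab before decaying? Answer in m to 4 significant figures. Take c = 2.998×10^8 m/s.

d ≈ 20.65 m

β = √(1 − 1/γ²) = √(1 − 1/5.652²) = 0.984224
Dilated lifetime: Δt = γτ₀ = 5.652 × 12.38 ns = 69.9718 ns
d = vΔt = 0.984224c × 69.9718 ns = 2.95070×10^8 m/s × 6.99718×10^-8 s = 20.65 m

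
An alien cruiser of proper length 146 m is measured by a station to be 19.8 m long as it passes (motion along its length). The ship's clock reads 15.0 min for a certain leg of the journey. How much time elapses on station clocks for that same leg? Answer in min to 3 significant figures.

Length contraction ⇒ γ = L₀/L = 146/19.8 = 7.3737
Time dilation: Δt = γτ₀ = 7.3737 × 15.0 min = 111 min

Δt ≈ 111 min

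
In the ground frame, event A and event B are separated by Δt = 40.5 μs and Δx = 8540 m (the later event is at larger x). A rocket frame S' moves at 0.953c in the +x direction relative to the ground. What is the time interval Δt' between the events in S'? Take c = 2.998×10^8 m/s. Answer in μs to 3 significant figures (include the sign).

Δt' ≈ 44.1 μs

γ = 1/√(1 − 0.953²) = 3.3007
Δt' = γ(Δt − vΔx/c²) = 3.3007 × (40.5 μs − 0.953×8540 m / (2.998×10^8 m/s))
= 3.3007 × (13.353 μs) = 44.1 μs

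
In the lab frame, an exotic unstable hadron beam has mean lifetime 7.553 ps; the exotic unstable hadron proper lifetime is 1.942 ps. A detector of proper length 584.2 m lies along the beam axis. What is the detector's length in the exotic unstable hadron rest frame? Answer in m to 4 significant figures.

Time dilation ⇒ γ = Δt/τ₀ = 7.553/1.942 = 3.88929
Length contraction: L = L₀/γ = 584.2/3.88929 = 150.2 m

L ≈ 150.2 m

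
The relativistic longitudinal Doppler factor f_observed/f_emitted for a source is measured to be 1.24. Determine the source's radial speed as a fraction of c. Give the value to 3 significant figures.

f_obs/f_src = √((1+β)/(1−β)) = 1.24  ⇒  (1+β)/(1−β) = 1.5376
β = |1 − D²|/(1 + D²) = |1 − 1.5376|/(1 + 1.5376) = 0.212

β ≈ 0.212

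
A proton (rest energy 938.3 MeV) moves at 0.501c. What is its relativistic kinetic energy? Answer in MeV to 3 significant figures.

K ≈ 146 MeV

γ = 1/√(1 − 0.501²) = 1.1555
K = (γ − 1)m₀c² = (1.1555 − 1) × 938.3 MeV = 0.15547 × 938.3 MeV = 146 MeV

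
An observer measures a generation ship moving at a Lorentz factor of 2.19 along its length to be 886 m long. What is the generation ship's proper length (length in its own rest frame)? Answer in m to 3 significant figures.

L₀ ≈ 1940 m

γ = 2.19 (given)
L₀ = γL = 2.19 × 886 = 1940 m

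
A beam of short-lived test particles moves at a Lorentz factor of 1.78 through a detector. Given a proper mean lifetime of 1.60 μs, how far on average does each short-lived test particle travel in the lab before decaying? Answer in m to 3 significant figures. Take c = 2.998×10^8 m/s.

d ≈ 706 m

β = √(1 − 1/γ²) = √(1 − 1/1.78²) = 0.82727
Dilated lifetime: Δt = γτ₀ = 1.78 × 1.60 μs = 2.8480 μs
d = vΔt = 0.82727c × 2.8480 μs = 2.4802×10^8 m/s × 2.8480×10^-6 s = 706 m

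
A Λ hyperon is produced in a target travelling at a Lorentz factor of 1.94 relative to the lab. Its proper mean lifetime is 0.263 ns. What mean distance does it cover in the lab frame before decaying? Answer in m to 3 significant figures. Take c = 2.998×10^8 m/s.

d ≈ 0.131 m

β = √(1 − 1/γ²) = √(1 − 1/1.94²) = 0.85691
Dilated lifetime: Δt = γτ₀ = 1.94 × 0.263 ns = 0.51022 ns
d = vΔt = 0.85691c × 0.51022 ns = 2.5690×10^8 m/s × 5.1022×10^-10 s = 0.131 m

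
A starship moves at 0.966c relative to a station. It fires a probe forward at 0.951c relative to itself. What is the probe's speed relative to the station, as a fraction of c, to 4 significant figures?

u ≈ 0.9991c

Relativistic velocity addition: u = (u' + v)/(1 + u'v/c²)
= (0.951 + 0.966)/(1 + 0.951×0.966) = 1.917/1.91867 = 0.9991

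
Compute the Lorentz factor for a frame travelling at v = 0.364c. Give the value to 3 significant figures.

γ ≈ 1.07

γ = 1/√(1 − β²) = 1/√(1 − 0.364²) = 1/√(0.86750) = 1.07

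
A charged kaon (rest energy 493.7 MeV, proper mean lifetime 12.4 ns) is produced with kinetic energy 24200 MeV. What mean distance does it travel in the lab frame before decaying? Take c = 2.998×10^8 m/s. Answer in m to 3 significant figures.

d ≈ 186 m

γ = 1 + K/(m₀c²) = 1 + 24200/493.7 = 50.018
β = √(1 − 1/γ²) = 0.99980
Dilated lifetime: γτ₀ = 50.018 × 12.4 ns = 620.22 ns
d = βc·γτ₀ = 0.99980 × (2.998×10^8 m/s) × 6.2022×10^-7 s = 186 m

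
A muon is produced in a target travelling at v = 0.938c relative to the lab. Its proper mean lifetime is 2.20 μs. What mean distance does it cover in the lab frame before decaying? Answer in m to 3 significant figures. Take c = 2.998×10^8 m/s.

d ≈ 1780 m

γ = 1/√(1 − 0.938²) = 2.8849
Dilated lifetime: Δt = γτ₀ = 2.8849 × 2.20 μs = 6.3467 μs
d = vΔt = 0.938c × 6.3467 μs = 2.8121×10^8 m/s × 6.3467×10^-6 s = 1780 m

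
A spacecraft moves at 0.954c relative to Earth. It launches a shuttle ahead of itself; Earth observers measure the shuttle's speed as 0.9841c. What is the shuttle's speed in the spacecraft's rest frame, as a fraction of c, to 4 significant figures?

Inverse velocity addition: u' = (u − v)/(1 − uv/c²)
= (0.9841 − 0.954)/(1 − 0.9841×0.954) = 0.03010/0.0611686 = 0.4921

u' ≈ 0.4921c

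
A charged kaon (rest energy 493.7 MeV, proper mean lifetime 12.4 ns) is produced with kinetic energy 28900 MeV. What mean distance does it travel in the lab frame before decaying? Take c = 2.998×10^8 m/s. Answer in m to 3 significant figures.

γ = 1 + K/(m₀c²) = 1 + 28900/493.7 = 59.538
β = √(1 − 1/γ²) = 0.99986
Dilated lifetime: γτ₀ = 59.538 × 12.4 ns = 738.27 ns
d = βc·γτ₀ = 0.99986 × (2.998×10^8 m/s) × 7.3827×10^-7 s = 221 m

d ≈ 221 m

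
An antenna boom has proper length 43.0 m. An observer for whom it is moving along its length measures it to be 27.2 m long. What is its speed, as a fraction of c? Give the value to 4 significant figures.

β ≈ 0.7745

γ = L₀/L = 43.0/27.2 = 1.58088
β = √(1 − 1/γ²) = 0.7745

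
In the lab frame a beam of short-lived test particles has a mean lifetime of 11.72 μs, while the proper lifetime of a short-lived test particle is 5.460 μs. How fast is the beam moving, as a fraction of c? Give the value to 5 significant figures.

β ≈ 0.88485

γ = Δt/τ₀ = 11.72/5.460 = 2.146520
β = √(1 − 1/γ²) = √(1 − 1/2.146520²) = 0.88485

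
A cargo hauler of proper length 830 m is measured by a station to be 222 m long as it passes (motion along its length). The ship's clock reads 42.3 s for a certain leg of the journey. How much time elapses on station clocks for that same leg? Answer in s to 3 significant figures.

Δt ≈ 158 s

Length contraction ⇒ γ = L₀/L = 830/222 = 3.7387
Time dilation: Δt = γτ₀ = 3.7387 × 42.3 s = 158 s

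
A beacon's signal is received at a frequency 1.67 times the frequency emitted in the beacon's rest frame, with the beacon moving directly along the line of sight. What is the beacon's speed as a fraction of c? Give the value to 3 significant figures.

f_obs/f_src = √((1+β)/(1−β)) = 1.67  ⇒  (1+β)/(1−β) = 2.7889
β = |1 − D²|/(1 + D²) = |1 − 2.7889|/(1 + 2.7889) = 0.472

β ≈ 0.472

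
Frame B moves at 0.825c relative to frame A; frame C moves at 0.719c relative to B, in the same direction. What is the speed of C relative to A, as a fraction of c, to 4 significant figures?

u ≈ 0.9691c

Compose boost 2: (0.719 + 0.825)/(1 + 0.719×0.825) = 1.544/1.59318 = 0.9691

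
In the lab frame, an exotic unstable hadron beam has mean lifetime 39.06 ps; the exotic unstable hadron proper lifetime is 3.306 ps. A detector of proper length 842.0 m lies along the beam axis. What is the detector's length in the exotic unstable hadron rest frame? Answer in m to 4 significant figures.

L ≈ 71.27 m

Time dilation ⇒ γ = Δt/τ₀ = 39.06/3.306 = 11.8149
Length contraction: L = L₀/γ = 842.0/11.8149 = 71.27 m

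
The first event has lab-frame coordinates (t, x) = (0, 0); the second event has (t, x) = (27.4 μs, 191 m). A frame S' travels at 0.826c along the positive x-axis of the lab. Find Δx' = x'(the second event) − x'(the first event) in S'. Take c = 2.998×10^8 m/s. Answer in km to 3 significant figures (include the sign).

Δx' ≈ -11.7 km

γ = 1/√(1 − 0.826²) = 1.7741
Δx' = γ(Δx − vΔt) = 1.7741 × (191 m − 0.826×(2.998×10^8 m/s)×27.4×10^-6 s)
= 1.7741 × (-6594.2 m) = -11.7 km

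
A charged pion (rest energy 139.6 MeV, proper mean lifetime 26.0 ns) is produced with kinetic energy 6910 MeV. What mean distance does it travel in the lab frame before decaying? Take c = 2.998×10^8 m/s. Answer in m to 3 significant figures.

γ = 1 + K/(m₀c²) = 1 + 6910/139.6 = 50.499
β = √(1 − 1/γ²) = 0.99980
Dilated lifetime: γτ₀ = 50.499 × 26.0 ns = 1313.0 ns
d = βc·γτ₀ = 0.99980 × (2.998×10^8 m/s) × 1.3130×10^-6 s = 394 m

d ≈ 394 m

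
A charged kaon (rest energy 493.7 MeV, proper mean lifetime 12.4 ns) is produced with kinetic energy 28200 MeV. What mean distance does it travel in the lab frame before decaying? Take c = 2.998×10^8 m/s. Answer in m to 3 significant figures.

d ≈ 216 m

γ = 1 + K/(m₀c²) = 1 + 28200/493.7 = 58.120
β = √(1 − 1/γ²) = 0.99985
Dilated lifetime: γτ₀ = 58.120 × 12.4 ns = 720.68 ns
d = βc·γτ₀ = 0.99985 × (2.998×10^8 m/s) × 7.2068×10^-7 s = 216 m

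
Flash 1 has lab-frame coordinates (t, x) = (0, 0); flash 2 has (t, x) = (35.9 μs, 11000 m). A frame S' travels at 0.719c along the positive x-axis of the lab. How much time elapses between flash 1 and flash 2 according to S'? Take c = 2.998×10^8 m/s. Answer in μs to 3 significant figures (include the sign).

Δt' ≈ 13.7 μs

γ = 1/√(1 − 0.719²) = 1.4388
Δt' = γ(Δt − vΔx/c²) = 1.4388 × (35.9 μs − 0.719×11000 m / (2.998×10^8 m/s))
= 1.4388 × (9.5191 μs) = 13.7 μs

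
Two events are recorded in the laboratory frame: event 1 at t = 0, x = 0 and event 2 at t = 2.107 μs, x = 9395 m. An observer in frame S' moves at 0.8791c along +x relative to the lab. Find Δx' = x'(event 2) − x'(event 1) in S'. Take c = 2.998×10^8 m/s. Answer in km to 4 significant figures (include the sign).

Δx' ≈ 18.55 km

γ = 1/√(1 − 0.8791²) = 2.09803
Δx' = γ(Δx − vΔt) = 2.09803 × (9395 m − 0.8791×(2.998×10^8 m/s)×2.107×10^-6 s)
= 2.09803 × (8839.69 m) = 18.55 km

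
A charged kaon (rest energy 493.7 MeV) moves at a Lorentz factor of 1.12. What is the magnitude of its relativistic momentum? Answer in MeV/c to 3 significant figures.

β = √(1 − 1/γ²) = √(1 − 1/1.12²) = 0.45034
p = γβm₀c = 1.12 × 0.45034 × 493.7 MeV/c = 249 MeV/c

p ≈ 249 MeV/c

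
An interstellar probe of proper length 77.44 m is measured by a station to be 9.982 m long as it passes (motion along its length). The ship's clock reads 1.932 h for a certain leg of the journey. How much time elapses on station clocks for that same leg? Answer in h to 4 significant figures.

Length contraction ⇒ γ = L₀/L = 77.44/9.982 = 7.75796
Time dilation: Δt = γτ₀ = 7.75796 × 1.932 h = 14.99 h

Δt ≈ 14.99 h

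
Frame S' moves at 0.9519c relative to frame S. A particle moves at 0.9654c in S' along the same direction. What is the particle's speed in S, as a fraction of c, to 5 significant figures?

u ≈ 0.99913c

Relativistic velocity addition: u = (u' + v)/(1 + u'v/c²)
= (0.9654 + 0.9519)/(1 + 0.9654×0.9519) = 1.9173/1.918964 = 0.99913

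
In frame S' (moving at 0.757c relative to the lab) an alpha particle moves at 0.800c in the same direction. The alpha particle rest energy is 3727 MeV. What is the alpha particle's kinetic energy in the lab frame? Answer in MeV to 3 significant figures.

u_lab = (0.800 + 0.757)/(1 + 0.800×0.757) = 0.969731
γ = 1/√(1 − 0.969731²) = 4.0954
K = (γ − 1)m₀c² = (4.0954 − 1) × 3727 = 3.0954 × 3727 = 11500 MeV

K ≈ 11500 MeV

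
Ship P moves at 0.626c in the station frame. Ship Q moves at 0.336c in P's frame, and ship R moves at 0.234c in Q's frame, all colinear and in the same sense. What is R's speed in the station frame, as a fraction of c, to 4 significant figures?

u ≈ 0.8675c

Compose boost 2: (0.336 + 0.626)/(1 + 0.336×0.626) = 0.9620/1.21034 = 0.794821
Compose boost 3: (0.234 + 0.794821)/(1 + 0.234×0.794821) = 1.02882/1.18599 = 0.8675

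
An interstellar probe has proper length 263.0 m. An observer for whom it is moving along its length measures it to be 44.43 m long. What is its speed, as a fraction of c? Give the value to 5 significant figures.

γ = L₀/L = 263.0/44.43 = 5.919424
β = √(1 − 1/γ²) = 0.98563

β ≈ 0.98563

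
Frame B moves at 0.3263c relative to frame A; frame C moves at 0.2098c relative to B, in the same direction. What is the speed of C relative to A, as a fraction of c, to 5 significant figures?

u ≈ 0.50175c

Compose boost 2: (0.2098 + 0.3263)/(1 + 0.2098×0.3263) = 0.53610/1.068458 = 0.50175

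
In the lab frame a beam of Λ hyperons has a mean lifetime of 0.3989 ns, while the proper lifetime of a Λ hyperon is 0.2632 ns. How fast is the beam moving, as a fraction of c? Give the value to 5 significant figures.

β ≈ 0.75143

γ = Δt/τ₀ = 0.3989/0.2632 = 1.515578
β = √(1 − 1/γ²) = √(1 − 1/1.515578²) = 0.75143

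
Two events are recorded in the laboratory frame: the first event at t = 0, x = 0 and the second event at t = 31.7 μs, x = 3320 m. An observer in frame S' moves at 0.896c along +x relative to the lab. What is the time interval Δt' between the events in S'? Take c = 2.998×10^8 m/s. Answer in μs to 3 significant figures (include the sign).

γ = 1/√(1 − 0.896²) = 2.2520
Δt' = γ(Δt − vΔx/c²) = 2.2520 × (31.7 μs − 0.896×3320 m / (2.998×10^8 m/s))
= 2.2520 × (21.778 μs) = 49.0 μs

Δt' ≈ 49.0 μs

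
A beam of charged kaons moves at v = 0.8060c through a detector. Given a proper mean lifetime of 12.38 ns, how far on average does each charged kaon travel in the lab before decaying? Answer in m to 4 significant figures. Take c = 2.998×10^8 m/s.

d ≈ 5.054 m

γ = 1/√(1 − 0.8060²) = 1.68943
Dilated lifetime: Δt = γτ₀ = 1.68943 × 12.38 ns = 20.9151 ns
d = vΔt = 0.8060c × 20.9151 ns = 2.41639×10^8 m/s × 2.09151×10^-8 s = 5.054 m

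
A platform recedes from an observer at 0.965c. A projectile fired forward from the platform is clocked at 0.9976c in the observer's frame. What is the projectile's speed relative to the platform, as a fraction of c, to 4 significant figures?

Inverse velocity addition: u' = (u − v)/(1 − uv/c²)
= (0.9976 − 0.965)/(1 − 0.9976×0.965) = 0.03260/0.0373160 = 0.8736

u' ≈ 0.8736c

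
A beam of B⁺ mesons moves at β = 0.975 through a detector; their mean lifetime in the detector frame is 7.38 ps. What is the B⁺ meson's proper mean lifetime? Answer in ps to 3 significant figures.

τ₀ ≈ 1.64 ps

γ = 1/√(1 − 0.975²) = 4.5004
Proper time: τ₀ = Δt/γ = 7.38/4.5004 = 1.64 ps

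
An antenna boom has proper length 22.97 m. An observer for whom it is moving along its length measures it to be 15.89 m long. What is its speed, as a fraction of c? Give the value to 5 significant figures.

γ = L₀/L = 22.97/15.89 = 1.445563
β = √(1 − 1/γ²) = 0.72212

β ≈ 0.72212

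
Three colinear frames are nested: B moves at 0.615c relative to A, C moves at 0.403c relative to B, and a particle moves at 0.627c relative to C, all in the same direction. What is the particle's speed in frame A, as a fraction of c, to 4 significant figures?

Compose boost 2: (0.403 + 0.615)/(1 + 0.403×0.615) = 1.018/1.24785 = 0.815806
Compose boost 3: (0.627 + 0.815806)/(1 + 0.627×0.815806) = 1.44281/1.51151 = 0.9545

u ≈ 0.9545c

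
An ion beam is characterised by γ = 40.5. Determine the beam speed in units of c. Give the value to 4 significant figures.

β = √(1 − 1/γ²) = √(1 − 1/40.5²) = √(0.999390) = 0.9997

β ≈ 0.9997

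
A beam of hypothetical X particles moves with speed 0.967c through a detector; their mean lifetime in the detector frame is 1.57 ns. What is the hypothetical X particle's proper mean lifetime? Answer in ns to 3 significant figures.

γ = 1/√(1 − 0.967²) = 3.9250
Proper time: τ₀ = Δt/γ = 1.57/3.9250 = 0.400 ns

τ₀ ≈ 0.400 ns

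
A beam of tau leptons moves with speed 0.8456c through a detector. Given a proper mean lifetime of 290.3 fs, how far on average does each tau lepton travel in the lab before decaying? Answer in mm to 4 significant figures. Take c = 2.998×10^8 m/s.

d ≈ 0.1379 mm

γ = 1/√(1 − 0.8456²) = 1.87330
Dilated lifetime: Δt = γτ₀ = 1.87330 × 290.3 fs = 543.819 fs
d = vΔt = 0.8456c × 543.819 fs = 2.53511×10^8 m/s × 5.43819×10^-13 s = 0.1379 mm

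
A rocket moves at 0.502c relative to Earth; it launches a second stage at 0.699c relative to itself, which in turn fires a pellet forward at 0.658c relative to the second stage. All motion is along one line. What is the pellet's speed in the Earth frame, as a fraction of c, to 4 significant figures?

u ≈ 0.9761c

Compose boost 2: (0.699 + 0.502)/(1 + 0.699×0.502) = 1.201/1.35090 = 0.889038
Compose boost 3: (0.658 + 0.889038)/(1 + 0.658×0.889038) = 1.54704/1.58499 = 0.9761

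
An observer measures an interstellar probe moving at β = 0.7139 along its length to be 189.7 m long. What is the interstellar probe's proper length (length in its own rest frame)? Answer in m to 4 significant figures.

γ = 1/√(1 − 0.7139²) = 1.42807
L₀ = γL = 1.42807 × 189.7 = 270.9 m

L₀ ≈ 270.9 m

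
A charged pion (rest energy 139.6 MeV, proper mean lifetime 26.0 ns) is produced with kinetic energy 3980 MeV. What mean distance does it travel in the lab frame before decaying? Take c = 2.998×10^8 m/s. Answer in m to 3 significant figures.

d ≈ 230 m

γ = 1 + K/(m₀c²) = 1 + 3980/139.6 = 29.510
β = √(1 − 1/γ²) = 0.99943
Dilated lifetime: γτ₀ = 29.510 × 26.0 ns = 767.26 ns
d = βc·γτ₀ = 0.99943 × (2.998×10^8 m/s) × 7.6726×10^-7 s = 230 m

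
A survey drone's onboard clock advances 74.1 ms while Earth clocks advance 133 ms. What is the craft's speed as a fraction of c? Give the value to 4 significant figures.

β ≈ 0.8304

γ = Δt/τ₀ = 133/74.1 = 1.79487
β = √(1 − 1/γ²) = √(1 − 1/1.79487²) = 0.8304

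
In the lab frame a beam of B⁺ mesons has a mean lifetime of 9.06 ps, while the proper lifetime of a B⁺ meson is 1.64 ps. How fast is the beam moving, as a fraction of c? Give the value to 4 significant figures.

γ = Δt/τ₀ = 9.06/1.64 = 5.52439
β = √(1 − 1/γ²) = √(1 − 1/5.52439²) = 0.9835

β ≈ 0.9835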